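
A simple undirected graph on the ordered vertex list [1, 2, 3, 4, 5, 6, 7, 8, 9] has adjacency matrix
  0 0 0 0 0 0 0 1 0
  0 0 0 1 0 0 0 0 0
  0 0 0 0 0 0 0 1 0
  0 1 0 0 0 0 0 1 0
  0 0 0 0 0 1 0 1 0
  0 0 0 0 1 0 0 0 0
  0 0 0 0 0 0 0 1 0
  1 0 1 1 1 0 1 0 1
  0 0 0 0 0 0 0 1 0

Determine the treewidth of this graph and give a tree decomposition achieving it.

Treewidth 1.
Bags: B1 = {4, 8}  B2 = {2, 4}  B3 = {3, 8}  B4 = {5, 8}  B5 = {7, 8}  B6 = {8, 9}  B7 = {1, 8}  B8 = {5, 6}
Tree: B1–B2, B1–B3, B3–B4, B3–B5, B1–B6, B4–B7, B4–B8

Every bag has size at most 2, so the width is 2 − 1 = 1 and tw(G) ≤ 1. Since G has at least one edge (e.g. 8–4), it is not an edgeless graph, so tw(G) ≥ 1. The upper and lower bounds meet at 1, so that is the treewidth.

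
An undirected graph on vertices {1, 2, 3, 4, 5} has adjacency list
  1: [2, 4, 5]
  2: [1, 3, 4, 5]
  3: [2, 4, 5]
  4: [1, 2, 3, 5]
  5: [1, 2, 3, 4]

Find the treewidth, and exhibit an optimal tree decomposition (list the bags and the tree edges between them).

Every bag has size at most 4, so the width is 4 − 1 = 3 and tw(G) ≤ 3. On the other hand G contains the 4-clique {1, 2, 4, 5}. A clique must lie in a single bag of any decomposition, so no decomposition can have width below 3. Therefore the treewidth is 3.

Treewidth 3.
One such decomposition:
Bags: B1 = {2, 3, 4, 5}  B2 = {1, 2, 4, 5}
Tree: B1–B2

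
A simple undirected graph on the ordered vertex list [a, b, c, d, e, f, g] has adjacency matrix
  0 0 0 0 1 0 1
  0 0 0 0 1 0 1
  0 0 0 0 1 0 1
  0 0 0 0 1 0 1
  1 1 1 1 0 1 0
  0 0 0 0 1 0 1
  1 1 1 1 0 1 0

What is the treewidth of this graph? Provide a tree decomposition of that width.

Each bag holds 3 vertices, so the decomposition has width 2, which upper-bounds the treewidth. Since g–f–e–a–g is a cycle in G, G is not acyclic. Forests are exactly the graphs of treewidth ≤ 1, so tw(G) ≥ 2. Combining the bounds, tw(G) = 2.

Treewidth 2.
Bags: B1 = {e, f, g}  B2 = {a, e, g}  B3 = {c, e, g}  B4 = {b, e, g}  B5 = {d, e, g}
Tree: B1–B2, B2–B3, B3–B4, B4–B5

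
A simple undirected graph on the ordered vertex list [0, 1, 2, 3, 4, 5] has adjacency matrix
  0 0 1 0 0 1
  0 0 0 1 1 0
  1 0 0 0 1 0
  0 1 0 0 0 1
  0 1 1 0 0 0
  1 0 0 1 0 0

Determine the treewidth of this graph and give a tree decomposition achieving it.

The largest bag has 3 vertices, giving width 2; this decomposition certifies tw(G) ≤ 2. For the lower bound, G contains the cycle 1–3–5–0–2–4–1, so G is not a forest; only forests have treewidth ≤ 1, hence tw(G) ≥ 2. The upper and lower bounds meet at 2, so that is the treewidth.

Treewidth 2.
Bags: B1 = {1, 3, 5}  B2 = {0, 1, 5}  B3 = {0, 1, 2}  B4 = {1, 2, 4}
Tree: B1–B2, B2–B3, B3–B4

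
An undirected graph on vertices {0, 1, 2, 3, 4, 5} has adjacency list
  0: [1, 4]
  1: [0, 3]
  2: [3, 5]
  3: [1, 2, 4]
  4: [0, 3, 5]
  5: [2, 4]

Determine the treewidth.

A width-2 tree decomposition is:
Bags: B1 = {0, 1, 4}  B2 = {1, 3, 4}  B3 = {3, 4, 5}  B4 = {2, 3, 5}
Tree: B1–B2, B2–B3, B3–B4
Every bag has size at most 3, so the width is 3 − 1 = 2 and tw(G) ≤ 2. Since 0–1–3–4–0 is a cycle in G, G is not acyclic. Forests are exactly the graphs of treewidth ≤ 1, so tw(G) ≥ 2. Therefore the treewidth is 2.

2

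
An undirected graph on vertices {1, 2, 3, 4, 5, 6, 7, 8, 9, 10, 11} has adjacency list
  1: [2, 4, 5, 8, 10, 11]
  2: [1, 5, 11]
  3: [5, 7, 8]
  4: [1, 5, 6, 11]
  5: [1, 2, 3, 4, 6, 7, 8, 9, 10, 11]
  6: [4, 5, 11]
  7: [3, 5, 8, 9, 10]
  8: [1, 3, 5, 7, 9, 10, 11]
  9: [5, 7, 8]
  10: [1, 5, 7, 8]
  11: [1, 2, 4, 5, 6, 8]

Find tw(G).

A width-3 tree decomposition is:
Bags: B1 = {1, 4, 5, 11}  B2 = {1, 5, 8, 11}  B3 = {1, 2, 5, 11}  B4 = {1, 5, 8, 10}  B5 = {4, 5, 6, 11}  B6 = {5, 7, 8, 10}  B7 = {5, 7, 8, 9}  B8 = {3, 5, 7, 8}
Tree: B1–B2, B2–B3, B2–B4, B1–B5, B4–B6, B6–B7, B7–B8
Every bag has size at most 4, so the width is 4 − 1 = 3 and tw(G) ≤ 3. Conversely, {1, 5, 8, 10} is a clique of size 4, and the vertices of any clique must share a bag in every tree decomposition; so some bag has ≥ 4 vertices and tw(G) ≥ 3. Therefore the treewidth is 3.

3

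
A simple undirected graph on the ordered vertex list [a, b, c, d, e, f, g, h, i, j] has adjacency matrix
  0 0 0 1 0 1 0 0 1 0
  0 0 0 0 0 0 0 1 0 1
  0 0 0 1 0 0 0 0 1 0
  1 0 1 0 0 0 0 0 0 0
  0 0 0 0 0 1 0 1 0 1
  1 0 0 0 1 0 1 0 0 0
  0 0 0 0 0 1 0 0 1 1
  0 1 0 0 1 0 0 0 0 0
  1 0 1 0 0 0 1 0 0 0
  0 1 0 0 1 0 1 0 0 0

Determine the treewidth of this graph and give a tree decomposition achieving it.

Every bag has size at most 3, so the width is 3 − 1 = 2 and tw(G) ≤ 2. The edges d–c–i–a–d form a cycle, so G is not a tree and its treewidth is at least 2. Combining the bounds, tw(G) = 2.

Treewidth 2.
Bags: B1 = {a, c, d}  B2 = {a, c, i}  B3 = {a, f, i}  B4 = {f, g, i}  B5 = {e, f, g}  B6 = {e, g, j}  B7 = {e, h, j}  B8 = {b, h, j}
Tree: B1–B2, B2–B3, B3–B4, B4–B5, B5–B6, B6–B7, B7–B8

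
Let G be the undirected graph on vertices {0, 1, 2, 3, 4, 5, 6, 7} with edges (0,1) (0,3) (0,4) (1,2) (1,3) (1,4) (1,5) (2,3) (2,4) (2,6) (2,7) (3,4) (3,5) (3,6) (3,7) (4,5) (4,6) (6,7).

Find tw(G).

A width-3 tree decomposition is:
Bags: B1 = {0, 1, 3, 4}  B2 = {1, 2, 3, 4}  B3 = {1, 3, 4, 5}  B4 = {2, 3, 4, 6}  B5 = {2, 3, 6, 7}
Tree: B1–B2, B2–B3, B2–B4, B4–B5
The largest bag has 4 vertices, giving width 3; this decomposition certifies tw(G) ≤ 3. On the other hand G contains the 4-clique {0, 1, 3, 4}. A clique must lie in a single bag of any decomposition, so no decomposition can have width below 3. The upper and lower bounds meet at 3, so that is the treewidth.

3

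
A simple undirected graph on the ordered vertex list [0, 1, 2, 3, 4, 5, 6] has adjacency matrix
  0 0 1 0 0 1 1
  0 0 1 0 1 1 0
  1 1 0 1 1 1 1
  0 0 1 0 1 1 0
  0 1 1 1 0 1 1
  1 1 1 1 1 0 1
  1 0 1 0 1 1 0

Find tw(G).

3

A width-3 tree decomposition is:
Bags: B1 = {2, 3, 4, 5}  B2 = {2, 4, 5, 6}  B3 = {0, 2, 5, 6}  B4 = {1, 2, 4, 5}
Tree: B1–B2, B2–B3, B2–B4
Every bag has size at most 4, so the width is 4 − 1 = 3 and tw(G) ≤ 3. On the other hand G contains the 4-clique {0, 2, 5, 6}. A clique must lie in a single bag of any decomposition, so no decomposition can have width below 3. Therefore the treewidth is 3.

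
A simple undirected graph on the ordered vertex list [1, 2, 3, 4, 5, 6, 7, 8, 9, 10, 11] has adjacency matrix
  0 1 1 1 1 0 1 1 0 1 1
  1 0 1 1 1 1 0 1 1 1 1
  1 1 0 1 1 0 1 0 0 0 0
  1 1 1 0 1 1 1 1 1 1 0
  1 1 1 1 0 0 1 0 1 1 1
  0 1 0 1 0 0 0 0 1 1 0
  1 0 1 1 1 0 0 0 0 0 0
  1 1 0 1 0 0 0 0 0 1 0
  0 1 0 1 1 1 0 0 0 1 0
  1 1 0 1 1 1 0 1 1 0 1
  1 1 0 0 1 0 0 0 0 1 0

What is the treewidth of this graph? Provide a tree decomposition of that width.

Treewidth 4.
One such decomposition:
Bags: B1 = {1, 2, 4, 5, 10}  B2 = {2, 4, 5, 9, 10}  B3 = {1, 2, 4, 8, 10}  B4 = {1, 2, 3, 4, 5}  B5 = {1, 2, 5, 10, 11}  B6 = {1, 3, 4, 5, 7}  B7 = {2, 4, 6, 9, 10}
Tree: B1–B2, B1–B3, B1–B4, B1–B5, B4–B6, B2–B7

Every bag has size at most 5, so the width is 5 − 1 = 4 and tw(G) ≤ 4. On the other hand G contains the 5-clique {1, 2, 5, 10, 11}. A clique must lie in a single bag of any decomposition, so no decomposition can have width below 4. Combining the bounds, tw(G) = 4.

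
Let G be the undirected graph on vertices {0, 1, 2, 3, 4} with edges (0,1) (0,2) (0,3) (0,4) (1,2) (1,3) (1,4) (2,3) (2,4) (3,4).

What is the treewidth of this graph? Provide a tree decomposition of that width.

With just one bag of size 5, the width is 5 − 1 = 4, so tw(G) ≤ 4. Conversely, {0, 1, 2, 3, 4} is a clique of size 5, and the vertices of any clique must share a bag in every tree decomposition; so some bag has ≥ 5 vertices and tw(G) ≥ 4. The upper and lower bounds meet at 4, so that is the treewidth.

Treewidth 4.
Bags: B1 = {0, 1, 2, 3, 4}
Tree: (single bag)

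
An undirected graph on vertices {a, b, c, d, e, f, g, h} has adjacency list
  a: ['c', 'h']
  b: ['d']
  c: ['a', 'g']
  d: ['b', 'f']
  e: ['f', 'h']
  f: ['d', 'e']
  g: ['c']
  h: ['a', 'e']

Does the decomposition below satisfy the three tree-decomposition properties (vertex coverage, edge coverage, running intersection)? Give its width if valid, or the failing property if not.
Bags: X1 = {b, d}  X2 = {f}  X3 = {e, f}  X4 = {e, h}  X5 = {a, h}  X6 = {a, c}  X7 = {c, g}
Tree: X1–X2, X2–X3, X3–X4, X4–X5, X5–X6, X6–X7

No — edge (d,f) lies in no bag.

A tree decomposition must satisfy three properties: every vertex lies in some bag; for every edge, both endpoints lie together in some bag; and for every vertex, the bags containing it form a connected subtree. Here edge (d,f) lies in no bag, so the decomposition is invalid.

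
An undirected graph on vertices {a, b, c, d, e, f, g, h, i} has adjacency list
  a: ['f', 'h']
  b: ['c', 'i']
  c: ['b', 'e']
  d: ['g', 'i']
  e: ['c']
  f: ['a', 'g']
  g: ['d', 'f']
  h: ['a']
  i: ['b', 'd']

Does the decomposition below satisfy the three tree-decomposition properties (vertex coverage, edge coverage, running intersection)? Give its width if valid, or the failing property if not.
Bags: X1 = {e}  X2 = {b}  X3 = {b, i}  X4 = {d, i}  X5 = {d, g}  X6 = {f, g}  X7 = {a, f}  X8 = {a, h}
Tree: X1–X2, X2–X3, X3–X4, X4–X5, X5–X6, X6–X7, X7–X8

No — vertex c appears in no bag.

A tree decomposition must satisfy three properties: every vertex lies in some bag; for every edge, both endpoints lie together in some bag; and for every vertex, the bags containing it form a connected subtree. Here vertex c appears in no bag, so the decomposition is invalid.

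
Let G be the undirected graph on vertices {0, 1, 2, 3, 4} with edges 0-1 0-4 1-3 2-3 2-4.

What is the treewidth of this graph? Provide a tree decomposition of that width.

Treewidth 2.
One optimal decomposition is:
Bags: B1 = {1, 2, 3}  B2 = {0, 1, 2}  B3 = {0, 2, 4}
Tree: B1–B2, B2–B3

Every bag has size at most 3, so the width is 3 − 1 = 2 and tw(G) ≤ 2. The edges 2–3–1–0–4–2 form a cycle, so G is not a tree and its treewidth is at least 2. The upper and lower bounds meet at 2, so that is the treewidth.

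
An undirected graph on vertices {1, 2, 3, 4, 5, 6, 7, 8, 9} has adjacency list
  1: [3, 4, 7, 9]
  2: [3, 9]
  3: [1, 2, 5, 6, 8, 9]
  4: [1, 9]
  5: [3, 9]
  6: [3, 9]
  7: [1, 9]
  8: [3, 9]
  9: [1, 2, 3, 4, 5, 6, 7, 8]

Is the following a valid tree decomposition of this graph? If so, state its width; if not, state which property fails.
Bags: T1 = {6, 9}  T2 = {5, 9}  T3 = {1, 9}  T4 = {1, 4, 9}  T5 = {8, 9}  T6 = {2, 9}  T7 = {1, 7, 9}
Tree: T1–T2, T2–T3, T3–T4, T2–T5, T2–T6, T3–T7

No — vertex 3 appears in no bag.

A tree decomposition must satisfy three properties: every vertex lies in some bag; for every edge, both endpoints lie together in some bag; and for every vertex, the bags containing it form a connected subtree. Here vertex 3 appears in no bag, so the decomposition is invalid.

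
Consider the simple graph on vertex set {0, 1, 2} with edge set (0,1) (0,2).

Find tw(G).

1

A width-1 tree decomposition is:
Bags: B1 = {0, 2}  B2 = {0, 1}
Tree: B1–B2
The largest bag has 2 vertices, giving width 1; this decomposition certifies tw(G) ≤ 1. Since G has at least one edge (e.g. 2–0), it is not an edgeless graph, so tw(G) ≥ 1. Hence tw(G) = 1 exactly.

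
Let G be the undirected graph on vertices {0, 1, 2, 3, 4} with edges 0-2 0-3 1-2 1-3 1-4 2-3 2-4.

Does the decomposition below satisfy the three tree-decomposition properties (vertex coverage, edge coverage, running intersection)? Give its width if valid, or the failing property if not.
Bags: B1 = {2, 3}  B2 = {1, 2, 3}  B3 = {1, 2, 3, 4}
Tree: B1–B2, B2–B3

No — vertex 0 appears in no bag.

A tree decomposition must satisfy three properties: every vertex lies in some bag; for every edge, both endpoints lie together in some bag; and for every vertex, the bags containing it form a connected subtree. Here vertex 0 appears in no bag, so the decomposition is invalid.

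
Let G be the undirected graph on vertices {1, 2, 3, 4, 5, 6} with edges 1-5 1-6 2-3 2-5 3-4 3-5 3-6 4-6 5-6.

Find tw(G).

2

A width-2 tree decomposition is:
Bags: B1 = {3, 5, 6}  B2 = {2, 3, 5}  B3 = {1, 5, 6}  B4 = {3, 4, 6}
Tree: B1–B2, B1–B3, B1–B4
Each bag holds 3 vertices, so the decomposition has width 2, which upper-bounds the treewidth. Conversely, {1, 5, 6} is a clique of size 3, and the vertices of any clique must share a bag in every tree decomposition; so some bag has ≥ 3 vertices and tw(G) ≥ 2. Therefore the treewidth is 2.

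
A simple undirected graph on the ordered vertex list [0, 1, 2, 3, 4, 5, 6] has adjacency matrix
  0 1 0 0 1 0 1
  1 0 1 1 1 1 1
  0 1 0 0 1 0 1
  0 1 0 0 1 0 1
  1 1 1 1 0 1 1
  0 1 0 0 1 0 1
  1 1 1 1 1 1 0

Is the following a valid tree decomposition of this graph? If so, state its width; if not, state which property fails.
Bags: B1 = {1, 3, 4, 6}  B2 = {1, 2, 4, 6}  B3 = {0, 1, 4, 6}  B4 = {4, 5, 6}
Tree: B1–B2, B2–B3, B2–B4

No — edge (1,5) lies in no bag.

A tree decomposition must satisfy three properties: every vertex lies in some bag; for every edge, both endpoints lie together in some bag; and for every vertex, the bags containing it form a connected subtree. Here edge (1,5) lies in no bag, so the decomposition is invalid.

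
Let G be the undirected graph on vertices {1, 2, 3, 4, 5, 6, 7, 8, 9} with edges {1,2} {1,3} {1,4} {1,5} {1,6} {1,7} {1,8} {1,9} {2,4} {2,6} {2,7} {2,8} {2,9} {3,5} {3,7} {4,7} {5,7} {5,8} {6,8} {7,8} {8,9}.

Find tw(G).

3

A width-3 tree decomposition is:
Bags: B1 = {1, 5, 7, 8}  B2 = {1, 2, 7, 8}  B3 = {1, 3, 5, 7}  B4 = {1, 2, 4, 7}  B5 = {1, 2, 8, 9}  B6 = {1, 2, 6, 8}
Tree: B1–B2, B1–B3, B2–B4, B2–B5, B5–B6
Each bag holds 4 vertices, so the decomposition has width 3, which upper-bounds the treewidth. On the other hand G contains the 4-clique {1, 2, 8, 9}. A clique must lie in a single bag of any decomposition, so no decomposition can have width below 3. Combining the bounds, tw(G) = 3.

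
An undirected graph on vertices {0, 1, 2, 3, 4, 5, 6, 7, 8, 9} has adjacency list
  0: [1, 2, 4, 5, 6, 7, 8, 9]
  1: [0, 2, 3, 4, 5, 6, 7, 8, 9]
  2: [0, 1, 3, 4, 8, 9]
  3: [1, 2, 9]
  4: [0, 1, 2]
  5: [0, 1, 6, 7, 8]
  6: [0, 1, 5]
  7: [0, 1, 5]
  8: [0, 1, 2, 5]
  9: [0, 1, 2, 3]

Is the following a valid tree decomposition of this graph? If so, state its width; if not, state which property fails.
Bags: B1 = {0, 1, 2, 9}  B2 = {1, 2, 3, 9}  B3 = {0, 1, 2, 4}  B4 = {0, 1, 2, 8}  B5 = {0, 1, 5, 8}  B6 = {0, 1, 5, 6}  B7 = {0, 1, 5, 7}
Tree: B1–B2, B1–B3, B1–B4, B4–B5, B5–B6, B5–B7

Every vertex of G appears in some bag (union = {0, 1, 2, 3, 4, 5, 6, 7, 8, 9}); every edge is covered by a bag; and for each vertex v the set of bags containing v is connected in the bag tree. The decomposition is therefore valid. The largest bag has 4 vertices, so the width is 3.

Yes; width 3.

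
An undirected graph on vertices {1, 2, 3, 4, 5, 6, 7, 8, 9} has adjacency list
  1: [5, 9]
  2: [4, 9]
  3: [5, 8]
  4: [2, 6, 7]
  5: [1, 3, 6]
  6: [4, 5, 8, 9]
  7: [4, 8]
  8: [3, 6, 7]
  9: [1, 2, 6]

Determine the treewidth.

3

A width-3 tree decomposition is:
Bags: B1 = {1, 3, 5, 9}  B2 = {3, 5, 6, 9}  B3 = {3, 6, 8, 9}  B4 = {2, 6, 8, 9}  B5 = {2, 4, 6, 8}  B6 = {2, 4, 7, 8}
Tree: B1–B2, B2–B3, B3–B4, B4–B5, B5–B6
The largest bag has 4 vertices, giving width 3; this decomposition certifies tw(G) ≤ 3. For the lower bound: the 4 vertex sets {1,3,5}, {9}, {6}, {2,4,7,8} are disjoint, each induces a connected subgraph, and every pair is joined by at least one edge of G. Contracting each set to a single vertex therefore yields K_{4} as a minor, and since treewidth is minor-monotone, tw(G) ≥ tw(K_{4}) = 3. Hence tw(G) = 3 exactly.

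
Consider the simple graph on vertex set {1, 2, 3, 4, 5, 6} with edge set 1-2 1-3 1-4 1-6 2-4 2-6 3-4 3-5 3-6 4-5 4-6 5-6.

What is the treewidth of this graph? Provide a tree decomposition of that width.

Treewidth 3.
One such decomposition:
Bags: B1 = {3, 4, 5, 6}  B2 = {1, 3, 4, 6}  B3 = {1, 2, 4, 6}
Tree: B1–B2, B2–B3

Each bag holds 4 vertices, so the decomposition has width 3, which upper-bounds the treewidth. On the other hand G contains the 4-clique {1, 2, 4, 6}. A clique must lie in a single bag of any decomposition, so no decomposition can have width below 3. Combining the bounds, tw(G) = 3.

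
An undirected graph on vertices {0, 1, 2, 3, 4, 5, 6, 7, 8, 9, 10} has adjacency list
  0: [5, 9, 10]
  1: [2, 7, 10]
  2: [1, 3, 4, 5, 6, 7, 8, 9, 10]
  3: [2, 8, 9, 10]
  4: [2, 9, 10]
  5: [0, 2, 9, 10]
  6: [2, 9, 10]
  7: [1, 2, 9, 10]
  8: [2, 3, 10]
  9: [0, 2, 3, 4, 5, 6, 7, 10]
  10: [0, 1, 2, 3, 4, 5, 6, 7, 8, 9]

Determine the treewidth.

3

A width-3 tree decomposition is:
Bags: B1 = {0, 5, 9, 10}  B2 = {2, 5, 9, 10}  B3 = {2, 3, 9, 10}  B4 = {2, 7, 9, 10}  B5 = {2, 4, 9, 10}  B6 = {2, 6, 9, 10}  B7 = {2, 3, 8, 10}  B8 = {1, 2, 7, 10}
Tree: B1–B2, B2–B3, B3–B4, B4–B5, B3–B6, B3–B7, B4–B8
Each bag holds 4 vertices, so the decomposition has width 3, which upper-bounds the treewidth. For the lower bound, the 4 vertices {0, 5, 9, 10} are pairwise adjacent, and any tree decomposition puts a clique entirely inside one bag — forcing width ≥ 3. The upper and lower bounds meet at 3, so that is the treewidth.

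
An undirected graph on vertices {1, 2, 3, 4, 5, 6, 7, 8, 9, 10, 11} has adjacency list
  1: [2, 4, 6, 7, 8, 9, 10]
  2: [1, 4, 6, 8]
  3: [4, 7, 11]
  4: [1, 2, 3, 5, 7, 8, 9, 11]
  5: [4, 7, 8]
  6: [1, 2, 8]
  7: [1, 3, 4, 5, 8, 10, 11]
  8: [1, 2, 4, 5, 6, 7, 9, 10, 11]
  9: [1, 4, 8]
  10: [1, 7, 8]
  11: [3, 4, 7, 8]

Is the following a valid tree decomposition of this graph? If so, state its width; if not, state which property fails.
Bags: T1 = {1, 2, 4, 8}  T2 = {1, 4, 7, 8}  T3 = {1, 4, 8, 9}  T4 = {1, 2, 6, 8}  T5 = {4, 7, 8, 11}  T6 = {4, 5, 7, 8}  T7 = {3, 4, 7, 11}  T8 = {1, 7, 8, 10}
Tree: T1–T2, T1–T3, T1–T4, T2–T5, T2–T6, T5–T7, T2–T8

Yes; width 3.

Every vertex of G appears in some bag (union = {1, 2, 3, 4, 5, 6, 7, 8, 9, 10, 11}); every edge is covered by a bag; and for each vertex v the set of bags containing v is connected in the bag tree. The decomposition is therefore valid. The largest bag has 4 vertices, so the width is 3.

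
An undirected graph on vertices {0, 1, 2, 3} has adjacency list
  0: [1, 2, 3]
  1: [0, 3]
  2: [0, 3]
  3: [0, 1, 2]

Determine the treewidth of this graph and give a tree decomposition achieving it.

Each bag holds 3 vertices, so the decomposition has width 2, which upper-bounds the treewidth. On the other hand G contains the 3-clique {0, 1, 3}. A clique must lie in a single bag of any decomposition, so no decomposition can have width below 2. Therefore the treewidth is 2.

Treewidth 2.
One such decomposition:
Bags: B1 = {0, 1, 3}  B2 = {0, 2, 3}
Tree: B1–B2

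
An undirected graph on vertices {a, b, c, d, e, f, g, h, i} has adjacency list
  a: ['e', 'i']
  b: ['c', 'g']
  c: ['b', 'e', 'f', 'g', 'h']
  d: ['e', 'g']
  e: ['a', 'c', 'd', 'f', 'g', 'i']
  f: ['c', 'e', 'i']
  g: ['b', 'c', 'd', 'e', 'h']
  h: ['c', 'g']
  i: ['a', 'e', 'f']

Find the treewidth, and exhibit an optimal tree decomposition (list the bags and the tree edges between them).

Each bag holds 3 vertices, so the decomposition has width 2, which upper-bounds the treewidth. On the other hand G contains the 3-clique {d, e, g}. A clique must lie in a single bag of any decomposition, so no decomposition can have width below 2. The upper and lower bounds meet at 2, so that is the treewidth.

Treewidth 2.
Bags: B1 = {c, e, g}  B2 = {c, g, h}  B3 = {d, e, g}  B4 = {b, c, g}  B5 = {c, e, f}  B6 = {e, f, i}  B7 = {a, e, i}
Tree: B1–B2, B1–B3, B2–B4, B1–B5, B5–B6, B6–B7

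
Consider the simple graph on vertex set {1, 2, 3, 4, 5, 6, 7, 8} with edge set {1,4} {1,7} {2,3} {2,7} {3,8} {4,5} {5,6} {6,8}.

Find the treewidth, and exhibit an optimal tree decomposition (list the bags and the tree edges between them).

Treewidth 2.
One optimal decomposition is:
Bags: B1 = {2, 3, 7}  B2 = {1, 3, 7}  B3 = {1, 3, 4}  B4 = {3, 4, 5}  B5 = {3, 5, 6}  B6 = {3, 6, 8}
Tree: B1–B2, B2–B3, B3–B4, B4–B5, B5–B6

The largest bag has 3 vertices, giving width 2; this decomposition certifies tw(G) ≤ 2. For the lower bound, G contains the cycle 3–2–7–1–4–5–6–8–3, so G is not a forest; only forests have treewidth ≤ 1, hence tw(G) ≥ 2. Combining the bounds, tw(G) = 2.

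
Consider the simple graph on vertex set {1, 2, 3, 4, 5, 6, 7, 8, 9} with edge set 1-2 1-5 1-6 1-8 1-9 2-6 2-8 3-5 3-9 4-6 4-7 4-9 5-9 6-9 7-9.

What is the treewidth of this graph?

A width-2 tree decomposition is:
Bags: B1 = {1, 5, 9}  B2 = {3, 5, 9}  B3 = {1, 6, 9}  B4 = {4, 6, 9}  B5 = {1, 2, 6}  B6 = {1, 2, 8}  B7 = {4, 7, 9}
Tree: B1–B2, B1–B3, B3–B4, B3–B5, B5–B6, B4–B7
Each bag holds 3 vertices, so the decomposition has width 2, which upper-bounds the treewidth. On the other hand G contains the 3-clique {1, 2, 8}. A clique must lie in a single bag of any decomposition, so no decomposition can have width below 2. Combining the bounds, tw(G) = 2.

2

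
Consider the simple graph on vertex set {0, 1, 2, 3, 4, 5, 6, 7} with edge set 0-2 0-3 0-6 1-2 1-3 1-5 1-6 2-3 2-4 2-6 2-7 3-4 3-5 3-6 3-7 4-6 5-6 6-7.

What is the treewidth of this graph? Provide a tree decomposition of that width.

The largest bag has 4 vertices, giving width 3; this decomposition certifies tw(G) ≤ 3. For the lower bound, the 4 vertices {0, 2, 3, 6} are pairwise adjacent, and any tree decomposition puts a clique entirely inside one bag — forcing width ≥ 3. Hence tw(G) = 3 exactly.

Treewidth 3.
One optimal decomposition is:
Bags: B1 = {0, 2, 3, 6}  B2 = {2, 3, 4, 6}  B3 = {2, 3, 6, 7}  B4 = {1, 2, 3, 6}  B5 = {1, 3, 5, 6}
Tree: B1–B2, B1–B3, B3–B4, B4–B5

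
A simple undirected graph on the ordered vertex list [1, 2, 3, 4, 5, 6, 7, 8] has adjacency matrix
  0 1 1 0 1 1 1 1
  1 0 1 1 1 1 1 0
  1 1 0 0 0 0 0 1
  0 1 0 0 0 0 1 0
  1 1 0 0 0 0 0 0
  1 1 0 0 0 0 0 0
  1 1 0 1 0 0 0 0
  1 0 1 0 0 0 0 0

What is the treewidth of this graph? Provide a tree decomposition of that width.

Treewidth 2.
One such decomposition:
Bags: B1 = {1, 2, 7}  B2 = {2, 4, 7}  B3 = {1, 2, 3}  B4 = {1, 3, 8}  B5 = {1, 2, 6}  B6 = {1, 2, 5}
Tree: B1–B2, B1–B3, B3–B4, B3–B5, B5–B6

Every bag has size at most 3, so the width is 3 − 1 = 2 and tw(G) ≤ 2. Conversely, {1, 3, 8} is a clique of size 3, and the vertices of any clique must share a bag in every tree decomposition; so some bag has ≥ 3 vertices and tw(G) ≥ 2. Combining the bounds, tw(G) = 2.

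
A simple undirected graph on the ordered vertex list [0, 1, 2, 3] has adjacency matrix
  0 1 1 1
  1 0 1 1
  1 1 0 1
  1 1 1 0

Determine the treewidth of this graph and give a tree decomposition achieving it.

Treewidth 3.
Bags: B1 = {0, 1, 2, 3}
Tree: (single bag)

With just one bag of size 4, the width is 4 − 1 = 3, so tw(G) ≤ 3. On the other hand G contains the 4-clique {0, 1, 2, 3}. A clique must lie in a single bag of any decomposition, so no decomposition can have width below 3. Combining the bounds, tw(G) = 3.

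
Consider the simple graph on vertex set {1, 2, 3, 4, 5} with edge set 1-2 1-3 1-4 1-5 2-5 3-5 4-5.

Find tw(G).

2

A width-2 tree decomposition is:
Bags: B1 = {1, 3, 5}  B2 = {1, 2, 5}  B3 = {1, 4, 5}
Tree: B1–B2, B1–B3
Each bag holds 3 vertices, so the decomposition has width 2, which upper-bounds the treewidth. For the lower bound, the 3 vertices {1, 2, 5} are pairwise adjacent, and any tree decomposition puts a clique entirely inside one bag — forcing width ≥ 2. Hence tw(G) = 2 exactly.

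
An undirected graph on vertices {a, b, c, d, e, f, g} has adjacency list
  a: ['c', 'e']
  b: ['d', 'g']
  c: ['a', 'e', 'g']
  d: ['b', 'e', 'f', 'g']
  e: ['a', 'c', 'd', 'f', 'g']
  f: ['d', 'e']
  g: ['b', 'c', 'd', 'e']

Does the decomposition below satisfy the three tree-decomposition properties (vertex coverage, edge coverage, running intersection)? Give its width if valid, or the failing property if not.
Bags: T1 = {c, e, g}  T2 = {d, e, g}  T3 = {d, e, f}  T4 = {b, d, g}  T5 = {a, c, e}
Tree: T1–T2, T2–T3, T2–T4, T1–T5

Every vertex of G appears in some bag (union = {a, b, c, d, e, f, g}); every edge is covered by a bag; and for each vertex v the set of bags containing v is connected in the bag tree. The decomposition is therefore valid. The largest bag has 3 vertices, so the width is 2.

Yes; width 2.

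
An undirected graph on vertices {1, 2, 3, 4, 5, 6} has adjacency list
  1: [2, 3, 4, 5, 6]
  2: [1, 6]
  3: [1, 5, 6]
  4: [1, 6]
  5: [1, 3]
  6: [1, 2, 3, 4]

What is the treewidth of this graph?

A width-2 tree decomposition is:
Bags: B1 = {1, 3, 6}  B2 = {1, 2, 6}  B3 = {1, 3, 5}  B4 = {1, 4, 6}
Tree: B1–B2, B1–B3, B2–B4
Every bag has size at most 3, so the width is 3 − 1 = 2 and tw(G) ≤ 2. Conversely, {1, 3, 5} is a clique of size 3, and the vertices of any clique must share a bag in every tree decomposition; so some bag has ≥ 3 vertices and tw(G) ≥ 2. Therefore the treewidth is 2.

2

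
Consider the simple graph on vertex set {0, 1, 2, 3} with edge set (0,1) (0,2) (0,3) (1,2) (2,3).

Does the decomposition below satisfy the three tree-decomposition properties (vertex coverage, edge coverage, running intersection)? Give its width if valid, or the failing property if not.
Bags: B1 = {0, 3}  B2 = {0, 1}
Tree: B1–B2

A tree decomposition must satisfy three properties: every vertex lies in some bag; for every edge, both endpoints lie together in some bag; and for every vertex, the bags containing it form a connected subtree. Here vertex 2 appears in no bag, so the decomposition is invalid.

No — vertex 2 appears in no bag.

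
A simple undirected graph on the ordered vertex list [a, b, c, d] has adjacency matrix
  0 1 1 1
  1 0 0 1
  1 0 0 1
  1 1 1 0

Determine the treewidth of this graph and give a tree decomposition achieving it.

Treewidth 2.
One optimal decomposition is:
Bags: B1 = {a, c, d}  B2 = {a, b, d}
Tree: B1–B2

The largest bag has 3 vertices, giving width 2; this decomposition certifies tw(G) ≤ 2. Conversely, {a, c, d} is a clique of size 3, and the vertices of any clique must share a bag in every tree decomposition; so some bag has ≥ 3 vertices and tw(G) ≥ 2. Combining the bounds, tw(G) = 2.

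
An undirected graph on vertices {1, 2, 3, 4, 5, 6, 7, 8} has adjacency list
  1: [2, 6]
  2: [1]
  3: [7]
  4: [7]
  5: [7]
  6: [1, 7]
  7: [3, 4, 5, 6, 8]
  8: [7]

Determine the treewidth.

A width-1 tree decomposition is:
Bags: B1 = {4, 7}  B2 = {6, 7}  B3 = {7, 8}  B4 = {3, 7}  B5 = {5, 7}  B6 = {1, 6}  B7 = {1, 2}
Tree: B1–B2, B2–B3, B3–B4, B2–B5, B2–B6, B6–B7
The largest bag has 2 vertices, giving width 1; this decomposition certifies tw(G) ≤ 1. G has an edge, so its treewidth is at least 1. The upper and lower bounds meet at 1, so that is the treewidth.

1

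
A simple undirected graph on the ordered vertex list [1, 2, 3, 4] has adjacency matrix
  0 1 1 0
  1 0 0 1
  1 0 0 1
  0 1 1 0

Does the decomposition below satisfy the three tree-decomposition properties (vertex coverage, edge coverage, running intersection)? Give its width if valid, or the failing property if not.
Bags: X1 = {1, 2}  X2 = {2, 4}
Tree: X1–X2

No — vertex 3 appears in no bag.

A tree decomposition must satisfy three properties: every vertex lies in some bag; for every edge, both endpoints lie together in some bag; and for every vertex, the bags containing it form a connected subtree. Here vertex 3 appears in no bag, so the decomposition is invalid.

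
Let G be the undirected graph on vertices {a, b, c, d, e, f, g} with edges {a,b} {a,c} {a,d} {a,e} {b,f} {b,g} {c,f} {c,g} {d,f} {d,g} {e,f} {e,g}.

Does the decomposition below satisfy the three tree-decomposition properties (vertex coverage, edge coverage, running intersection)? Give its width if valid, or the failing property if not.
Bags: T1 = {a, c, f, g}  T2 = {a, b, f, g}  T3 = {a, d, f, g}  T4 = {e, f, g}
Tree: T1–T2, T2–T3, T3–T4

A tree decomposition must satisfy three properties: every vertex lies in some bag; for every edge, both endpoints lie together in some bag; and for every vertex, the bags containing it form a connected subtree. Here edge (a,e) lies in no bag, so the decomposition is invalid.

No — edge (a,e) lies in no bag.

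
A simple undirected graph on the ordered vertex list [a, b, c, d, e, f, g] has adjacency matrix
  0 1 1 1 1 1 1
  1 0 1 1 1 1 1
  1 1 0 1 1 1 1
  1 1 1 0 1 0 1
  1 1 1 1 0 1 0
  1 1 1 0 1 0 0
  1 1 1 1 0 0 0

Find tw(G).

A width-4 tree decomposition is:
Bags: B1 = {a, b, c, d, e}  B2 = {a, b, c, e, f}  B3 = {a, b, c, d, g}
Tree: B1–B2, B1–B3
The largest bag has 5 vertices, giving width 4; this decomposition certifies tw(G) ≤ 4. Conversely, {a, b, c, d, g} is a clique of size 5, and the vertices of any clique must share a bag in every tree decomposition; so some bag has ≥ 5 vertices and tw(G) ≥ 4. Combining the bounds, tw(G) = 4.

4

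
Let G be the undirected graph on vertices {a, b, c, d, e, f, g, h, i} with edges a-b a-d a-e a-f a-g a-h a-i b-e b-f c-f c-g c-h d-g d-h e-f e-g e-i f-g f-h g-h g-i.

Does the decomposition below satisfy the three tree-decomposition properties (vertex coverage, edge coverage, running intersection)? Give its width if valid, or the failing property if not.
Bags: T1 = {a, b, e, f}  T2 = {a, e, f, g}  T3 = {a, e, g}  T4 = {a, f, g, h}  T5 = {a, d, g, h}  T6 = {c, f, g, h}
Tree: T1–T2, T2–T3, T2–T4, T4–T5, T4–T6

No — vertex i appears in no bag.

A tree decomposition must satisfy three properties: every vertex lies in some bag; for every edge, both endpoints lie together in some bag; and for every vertex, the bags containing it form a connected subtree. Here vertex i appears in no bag, so the decomposition is invalid.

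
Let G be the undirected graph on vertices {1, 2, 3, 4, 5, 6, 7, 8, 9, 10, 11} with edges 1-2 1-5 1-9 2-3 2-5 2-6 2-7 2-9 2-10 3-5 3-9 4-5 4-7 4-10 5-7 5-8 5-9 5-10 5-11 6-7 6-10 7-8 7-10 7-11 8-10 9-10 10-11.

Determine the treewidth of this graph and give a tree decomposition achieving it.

Treewidth 3.
Bags: B1 = {2, 5, 9, 10}  B2 = {2, 5, 7, 10}  B3 = {2, 3, 5, 9}  B4 = {1, 2, 5, 9}  B5 = {5, 7, 8, 10}  B6 = {5, 7, 10, 11}  B7 = {4, 5, 7, 10}  B8 = {2, 6, 7, 10}
Tree: B1–B2, B1–B3, B1–B4, B2–B5, B5–B6, B5–B7, B2–B8

Every bag has size at most 4, so the width is 4 − 1 = 3 and tw(G) ≤ 3. Conversely, {1, 2, 5, 9} is a clique of size 4, and the vertices of any clique must share a bag in every tree decomposition; so some bag has ≥ 4 vertices and tw(G) ≥ 3. The upper and lower bounds meet at 3, so that is the treewidth.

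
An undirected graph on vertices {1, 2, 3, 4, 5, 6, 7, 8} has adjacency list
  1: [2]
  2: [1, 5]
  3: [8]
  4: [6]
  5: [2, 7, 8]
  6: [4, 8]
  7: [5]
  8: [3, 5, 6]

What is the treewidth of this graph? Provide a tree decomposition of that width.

Treewidth 1.
One optimal decomposition is:
Bags: B1 = {5, 8}  B2 = {6, 8}  B3 = {3, 8}  B4 = {2, 5}  B5 = {4, 6}  B6 = {1, 2}  B7 = {5, 7}
Tree: B1–B2, B1–B3, B1–B4, B2–B5, B4–B6, B1–B7

The largest bag has 2 vertices, giving width 1; this decomposition certifies tw(G) ≤ 1. Any graph with an edge has treewidth ≥ 1, and G has the edge 5–8. Hence tw(G) = 1 exactly.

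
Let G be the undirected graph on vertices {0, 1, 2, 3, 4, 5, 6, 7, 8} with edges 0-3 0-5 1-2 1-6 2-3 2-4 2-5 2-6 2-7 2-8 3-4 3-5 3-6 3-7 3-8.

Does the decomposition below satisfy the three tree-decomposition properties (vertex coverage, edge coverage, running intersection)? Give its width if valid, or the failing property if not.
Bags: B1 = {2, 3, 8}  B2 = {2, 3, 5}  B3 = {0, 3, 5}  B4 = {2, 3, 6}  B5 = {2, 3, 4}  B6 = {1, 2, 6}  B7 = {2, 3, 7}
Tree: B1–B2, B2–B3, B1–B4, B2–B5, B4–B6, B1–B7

Every vertex of G appears in some bag (union = {0, 1, 2, 3, 4, 5, 6, 7, 8}); every edge is covered by a bag; and for each vertex v the set of bags containing v is connected in the bag tree. The decomposition is therefore valid. The largest bag has 3 vertices, so the width is 2.

Yes; width 2.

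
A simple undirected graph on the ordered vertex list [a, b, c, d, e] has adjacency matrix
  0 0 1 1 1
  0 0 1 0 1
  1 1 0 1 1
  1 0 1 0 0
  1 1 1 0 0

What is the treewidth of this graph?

A width-2 tree decomposition is:
Bags: B1 = {b, c, e}  B2 = {a, c, e}  B3 = {a, c, d}
Tree: B1–B2, B2–B3
Every bag has size at most 3, so the width is 3 − 1 = 2 and tw(G) ≤ 2. On the other hand G contains the 3-clique {a, c, d}. A clique must lie in a single bag of any decomposition, so no decomposition can have width below 2. Therefore the treewidth is 2.

2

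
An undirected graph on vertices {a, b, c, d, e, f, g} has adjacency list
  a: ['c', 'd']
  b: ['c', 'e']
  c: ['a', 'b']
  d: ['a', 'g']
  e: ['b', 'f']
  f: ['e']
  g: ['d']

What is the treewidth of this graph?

A width-1 tree decomposition is:
Bags: B1 = {d, g}  B2 = {a, d}  B3 = {a, c}  B4 = {b, c}  B5 = {b, e}  B6 = {e, f}
Tree: B1–B2, B2–B3, B3–B4, B4–B5, B5–B6
Each bag holds 2 vertices, so the decomposition has width 1, which upper-bounds the treewidth. G has an edge, so its treewidth is at least 1. The upper and lower bounds meet at 1, so that is the treewidth.

1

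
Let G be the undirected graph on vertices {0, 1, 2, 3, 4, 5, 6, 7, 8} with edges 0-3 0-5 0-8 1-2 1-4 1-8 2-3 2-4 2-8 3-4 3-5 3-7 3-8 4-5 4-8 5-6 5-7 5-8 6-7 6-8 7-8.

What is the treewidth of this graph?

3

A width-3 tree decomposition is:
Bags: B1 = {3, 4, 5, 8}  B2 = {0, 3, 5, 8}  B3 = {3, 5, 7, 8}  B4 = {2, 3, 4, 8}  B5 = {5, 6, 7, 8}  B6 = {1, 2, 4, 8}
Tree: B1–B2, B1–B3, B1–B4, B3–B5, B4–B6
Each bag holds 4 vertices, so the decomposition has width 3, which upper-bounds the treewidth. Conversely, {1, 2, 4, 8} is a clique of size 4, and the vertices of any clique must share a bag in every tree decomposition; so some bag has ≥ 4 vertices and tw(G) ≥ 3. Combining the bounds, tw(G) = 3.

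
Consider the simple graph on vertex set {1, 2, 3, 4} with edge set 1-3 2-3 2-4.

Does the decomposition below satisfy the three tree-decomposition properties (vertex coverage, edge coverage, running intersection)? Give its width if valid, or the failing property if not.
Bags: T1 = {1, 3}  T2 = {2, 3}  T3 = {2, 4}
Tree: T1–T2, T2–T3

Checking the three conditions: (i) the bags cover all of {1, 2, 3, 4}; (ii) for each edge, some bag contains both endpoints; (iii) the bags containing any fixed vertex form a subtree. All hold, so the decomposition is valid with width 2 − 1 = 1.

Yes; width 1.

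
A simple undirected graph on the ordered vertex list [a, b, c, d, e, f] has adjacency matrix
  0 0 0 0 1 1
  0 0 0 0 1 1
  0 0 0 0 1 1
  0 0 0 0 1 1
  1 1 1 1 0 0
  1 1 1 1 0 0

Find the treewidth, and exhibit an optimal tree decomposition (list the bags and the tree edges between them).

Each bag holds 3 vertices, so the decomposition has width 2, which upper-bounds the treewidth. The edges f–d–e–b–f form a cycle, so G is not a tree and its treewidth is at least 2. Hence tw(G) = 2 exactly.

Treewidth 2.
One optimal decomposition is:
Bags: B1 = {d, e, f}  B2 = {b, e, f}  B3 = {a, e, f}  B4 = {c, e, f}
Tree: B1–B2, B2–B3, B3–B4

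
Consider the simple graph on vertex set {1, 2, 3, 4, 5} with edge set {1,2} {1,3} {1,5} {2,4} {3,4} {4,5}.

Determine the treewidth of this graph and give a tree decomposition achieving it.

Each bag holds 3 vertices, so the decomposition has width 2, which upper-bounds the treewidth. The edges 5–4–2–1–5 form a cycle, so G is not a tree and its treewidth is at least 2. The upper and lower bounds meet at 2, so that is the treewidth.

Treewidth 2.
One such decomposition:
Bags: B1 = {1, 4, 5}  B2 = {1, 2, 4}  B3 = {1, 3, 4}
Tree: B1–B2, B2–B3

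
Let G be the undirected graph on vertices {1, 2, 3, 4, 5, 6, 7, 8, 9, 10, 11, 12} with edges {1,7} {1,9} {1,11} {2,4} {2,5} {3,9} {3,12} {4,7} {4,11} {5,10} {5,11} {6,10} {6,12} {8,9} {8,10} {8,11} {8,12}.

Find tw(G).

3

A width-3 tree decomposition is:
Bags: B1 = {1, 2, 4, 7}  B2 = {1, 2, 4, 11}  B3 = {1, 2, 5, 11}  B4 = {1, 5, 9, 11}  B5 = {5, 8, 9, 11}  B6 = {5, 8, 9, 10}  B7 = {3, 8, 9, 10}  B8 = {3, 8, 10, 12}  B9 = {3, 6, 10, 12}
Tree: B1–B2, B2–B3, B3–B4, B4–B5, B5–B6, B6–B7, B7–B8, B8–B9
Every bag has size at most 4, so the width is 4 − 1 = 3 and tw(G) ≤ 3. For the lower bound: the 4 vertex sets {2,4,7}, {1}, {11}, {5,8,9,10} are disjoint, each induces a connected subgraph, and every pair is joined by at least one edge of G. Contracting each set to a single vertex therefore yields K_{4} as a minor, and since treewidth is minor-monotone, tw(G) ≥ tw(K_{4}) = 3. Combining the bounds, tw(G) = 3.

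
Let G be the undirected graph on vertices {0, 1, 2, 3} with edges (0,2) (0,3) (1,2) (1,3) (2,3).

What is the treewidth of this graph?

A width-2 tree decomposition is:
Bags: B1 = {0, 2, 3}  B2 = {1, 2, 3}
Tree: B1–B2
Each bag holds 3 vertices, so the decomposition has width 2, which upper-bounds the treewidth. On the other hand G contains the 3-clique {0, 2, 3}. A clique must lie in a single bag of any decomposition, so no decomposition can have width below 2. Therefore the treewidth is 2.

2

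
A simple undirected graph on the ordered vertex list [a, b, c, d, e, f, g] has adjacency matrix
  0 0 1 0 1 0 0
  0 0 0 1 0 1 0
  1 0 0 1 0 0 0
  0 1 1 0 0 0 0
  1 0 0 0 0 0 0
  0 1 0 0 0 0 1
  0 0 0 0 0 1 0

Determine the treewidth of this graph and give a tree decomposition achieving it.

Each bag holds 2 vertices, so the decomposition has width 1, which upper-bounds the treewidth. G has an edge, so its treewidth is at least 1. Combining the bounds, tw(G) = 1.

Treewidth 1.
One such decomposition:
Bags: B1 = {f, g}  B2 = {b, f}  B3 = {b, d}  B4 = {c, d}  B5 = {a, c}  B6 = {a, e}
Tree: B1–B2, B2–B3, B3–B4, B4–B5, B5–B6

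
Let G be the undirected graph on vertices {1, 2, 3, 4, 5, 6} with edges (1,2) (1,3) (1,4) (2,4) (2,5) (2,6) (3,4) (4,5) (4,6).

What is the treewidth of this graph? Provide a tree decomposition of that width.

Treewidth 2.
One optimal decomposition is:
Bags: B1 = {2, 4, 6}  B2 = {2, 4, 5}  B3 = {1, 2, 4}  B4 = {1, 3, 4}
Tree: B1–B2, B1–B3, B3–B4

The largest bag has 3 vertices, giving width 2; this decomposition certifies tw(G) ≤ 2. Conversely, {1, 2, 4} is a clique of size 3, and the vertices of any clique must share a bag in every tree decomposition; so some bag has ≥ 3 vertices and tw(G) ≥ 2. The upper and lower bounds meet at 2, so that is the treewidth.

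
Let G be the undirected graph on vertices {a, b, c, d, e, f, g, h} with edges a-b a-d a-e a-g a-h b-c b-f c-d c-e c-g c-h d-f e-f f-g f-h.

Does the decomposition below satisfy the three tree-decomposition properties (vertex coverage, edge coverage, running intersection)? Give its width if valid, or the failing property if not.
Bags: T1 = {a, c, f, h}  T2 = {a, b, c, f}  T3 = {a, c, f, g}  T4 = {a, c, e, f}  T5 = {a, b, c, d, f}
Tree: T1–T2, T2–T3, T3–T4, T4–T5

A tree decomposition must satisfy three properties: every vertex lies in some bag; for every edge, both endpoints lie together in some bag; and for every vertex, the bags containing it form a connected subtree. Here bags containing vertex b are not connected in the tree, so the decomposition is invalid.

No — bags containing vertex b are not connected in the tree.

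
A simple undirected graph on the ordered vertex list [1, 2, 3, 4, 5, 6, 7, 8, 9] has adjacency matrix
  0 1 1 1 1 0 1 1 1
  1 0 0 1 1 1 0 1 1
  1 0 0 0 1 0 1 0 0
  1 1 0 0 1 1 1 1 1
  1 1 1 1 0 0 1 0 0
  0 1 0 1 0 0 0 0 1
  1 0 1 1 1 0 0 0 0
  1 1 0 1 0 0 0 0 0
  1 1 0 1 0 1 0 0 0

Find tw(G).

3

A width-3 tree decomposition is:
Bags: B1 = {1, 4, 5, 7}  B2 = {1, 2, 4, 5}  B3 = {1, 2, 4, 9}  B4 = {1, 2, 4, 8}  B5 = {1, 3, 5, 7}  B6 = {2, 4, 6, 9}
Tree: B1–B2, B2–B3, B3–B4, B1–B5, B3–B6
Every bag has size at most 4, so the width is 4 − 1 = 3 and tw(G) ≤ 3. For the lower bound, the 4 vertices {1, 3, 5, 7} are pairwise adjacent, and any tree decomposition puts a clique entirely inside one bag — forcing width ≥ 3. The upper and lower bounds meet at 3, so that is the treewidth.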